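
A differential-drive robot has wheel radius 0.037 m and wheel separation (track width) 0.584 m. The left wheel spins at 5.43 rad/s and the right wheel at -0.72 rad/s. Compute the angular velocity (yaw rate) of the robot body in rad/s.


omega = r*(wR - wL)/L = 0.037*(-0.72 - (5.43))/0.584 = -0.3896

-0.3896 rad/s


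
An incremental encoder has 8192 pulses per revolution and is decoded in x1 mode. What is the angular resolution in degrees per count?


resolution = 360 / (PPR * 1) = 360 / 8192 = 0.0439

0.0439 degrees


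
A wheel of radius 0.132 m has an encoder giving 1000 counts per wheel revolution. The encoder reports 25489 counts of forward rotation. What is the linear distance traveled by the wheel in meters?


revs = 25489/1000 = 25.489000
d = revs * 2*pi*r = 25.489000 * 2*pi*0.132 = 21.1401

21.1401 m


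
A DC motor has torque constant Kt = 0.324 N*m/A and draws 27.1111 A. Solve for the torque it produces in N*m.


tau = Kt * I = 0.324*27.1111 = 8.7840

8.7840 N*m


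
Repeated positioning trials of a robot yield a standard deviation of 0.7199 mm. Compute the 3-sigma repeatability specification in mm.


repeatability = 3*sigma = 3*0.7199 = 2.1597

2.1597 mm


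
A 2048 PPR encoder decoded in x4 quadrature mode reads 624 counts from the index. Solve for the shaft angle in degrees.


angle = counts * 360 / (PPR*4) = 624 * 360 / 8192 = 27.4219

27.4219 degrees


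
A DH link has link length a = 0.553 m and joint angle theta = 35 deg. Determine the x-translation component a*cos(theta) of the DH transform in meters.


a*cos(theta) = 0.553*cos(35 deg) = 0.4530

0.4530 m


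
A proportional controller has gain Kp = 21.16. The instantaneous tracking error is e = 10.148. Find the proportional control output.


u_P = Kp * e = 21.16 * 10.148 = 214.7317

214.7317


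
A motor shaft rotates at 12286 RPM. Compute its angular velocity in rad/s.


omega = 12286 * 2*pi/60 = 1286.5869

1286.5869 rad/s


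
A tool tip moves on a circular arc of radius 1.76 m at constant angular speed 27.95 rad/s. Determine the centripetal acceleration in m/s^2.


a_c = omega^2 * r = 27.95^2 * 1.76 = 1374.9164

1374.9164 m/s^2


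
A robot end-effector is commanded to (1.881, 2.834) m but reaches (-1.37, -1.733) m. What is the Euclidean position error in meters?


dx = -1.37 - (1.881) = -3.2510, dy = -1.733 - (2.834) = -4.5670
err = sqrt(10.569001 + 20.857489) = 5.6059

5.6059 m


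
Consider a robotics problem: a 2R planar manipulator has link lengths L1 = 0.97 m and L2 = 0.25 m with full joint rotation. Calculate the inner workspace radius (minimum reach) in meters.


r_min = |L1 - L2| = |0.97 - 0.25| = 0.7200

0.7200 m


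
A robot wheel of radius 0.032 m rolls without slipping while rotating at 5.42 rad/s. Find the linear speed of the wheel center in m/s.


v = omega * r = 5.42 * 0.032 = 0.1734

0.1734 m/s


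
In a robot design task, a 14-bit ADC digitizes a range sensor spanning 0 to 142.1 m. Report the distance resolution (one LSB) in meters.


res = range / 2^n = 142.1/2^14 = 142.1/16384 = 0.0087

0.0087 m


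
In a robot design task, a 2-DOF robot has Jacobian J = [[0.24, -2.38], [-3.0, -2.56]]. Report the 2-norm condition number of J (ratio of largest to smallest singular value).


JJ^T eigenvalues: trace(JJ^T) = 21.2756, det(JJ^T) = det(J)^2 = 60.13071936
s_max^2 = (21.2756 + sqrt(212.12827792))/2 = 17.92011210
s_min^2 = (21.2756 - sqrt(212.12827792))/2 = 3.35548790
kappa = s_max/s_min = sqrt(17.92011210/3.35548790) = 2.3110

2.3110


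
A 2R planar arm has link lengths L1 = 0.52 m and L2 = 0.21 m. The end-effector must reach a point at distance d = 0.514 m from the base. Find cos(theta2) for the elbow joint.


cos(th2) = (d^2 - L1^2 - L2^2)/(2*L1*L2) = (0.514^2 - 0.52^2 - 0.21^2)/(2*0.52*0.21) = -0.2303

-0.2303


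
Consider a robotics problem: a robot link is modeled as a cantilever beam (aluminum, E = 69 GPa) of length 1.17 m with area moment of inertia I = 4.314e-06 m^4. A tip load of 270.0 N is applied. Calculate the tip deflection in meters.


delta = F*L^3/(3*E*I) = 270.0*1.17^3/(3*6.900e+10*4.314e-06)
      = 432.43551/892998 = 4.8425e-04

4.8425e-04 m


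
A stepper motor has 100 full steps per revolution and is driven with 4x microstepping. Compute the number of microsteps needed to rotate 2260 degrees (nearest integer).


step_size = 360/(100*4) = 360/400 = 0.900000 deg
n = 2260/(360/400) = 2260*400/360 = 2511.1111 -> 2511

2511 steps


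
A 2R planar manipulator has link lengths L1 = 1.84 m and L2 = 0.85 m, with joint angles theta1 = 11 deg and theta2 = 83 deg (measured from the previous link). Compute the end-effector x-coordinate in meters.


x = L1*cos(th1) + L2*cos(th1+th2) = 1.84*cos(11 deg) + 0.85*cos(94 deg) = 1.7469

1.7469 m


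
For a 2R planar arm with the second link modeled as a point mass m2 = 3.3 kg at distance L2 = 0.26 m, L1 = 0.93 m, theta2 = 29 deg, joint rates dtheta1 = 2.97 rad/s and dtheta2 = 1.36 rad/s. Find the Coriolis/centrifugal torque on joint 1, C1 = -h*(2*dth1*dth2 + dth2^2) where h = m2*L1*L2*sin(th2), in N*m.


h = m2*L1*L2*sin(th2) = 3.3*0.93*0.26*sin(29 deg) = 0.386849
C1 = -h*(2*2.97*1.36 + 1.36^2) = -0.386849*9.9280 = -3.8406

-3.8406 N*m


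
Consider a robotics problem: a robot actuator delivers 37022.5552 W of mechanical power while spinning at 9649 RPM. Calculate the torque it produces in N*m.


omega = 9649 * 2*pi/60 = 1010.440917 rad/s
tau = P / omega = 37022.5552 / 1010.440917 = 36.6400

36.6400 N*m


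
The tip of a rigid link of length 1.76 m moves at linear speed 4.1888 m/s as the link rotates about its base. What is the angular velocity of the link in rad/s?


omega = v / L = 4.1888 / 1.76 = 2.3800

2.3800 rad/s


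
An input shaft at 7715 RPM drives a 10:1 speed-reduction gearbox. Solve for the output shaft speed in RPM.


omega_out = omega_in / N = 7715 / 10 = 771.5000

771.5000 RPM


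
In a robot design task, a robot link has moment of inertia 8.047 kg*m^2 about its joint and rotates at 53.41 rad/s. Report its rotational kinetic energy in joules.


KE = (1/2)*I*omega^2 = 0.5*8.047*53.41^2 = 11477.5492

11477.5492 J


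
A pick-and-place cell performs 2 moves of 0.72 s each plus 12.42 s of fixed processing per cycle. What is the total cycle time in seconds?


T = 2*0.72 + 12.42 = 13.8600

13.8600 s


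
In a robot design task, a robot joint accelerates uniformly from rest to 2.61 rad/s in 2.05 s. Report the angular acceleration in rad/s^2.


alpha = delta_omega / t = 2.61 / 2.05 = 1.2732

1.2732 rad/s^2


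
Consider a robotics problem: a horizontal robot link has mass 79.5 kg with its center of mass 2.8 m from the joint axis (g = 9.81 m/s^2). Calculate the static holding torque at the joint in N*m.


tau = m*g*L = 79.5 * 9.81 * 2.8 = 2183.7060

2183.7060 N*m


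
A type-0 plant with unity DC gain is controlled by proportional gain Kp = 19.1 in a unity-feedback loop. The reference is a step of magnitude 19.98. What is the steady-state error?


e_ss = R/(1 + Kp) = 19.98/(1 + 19.1) = 19.98/20.1000 = 0.9940

0.9940


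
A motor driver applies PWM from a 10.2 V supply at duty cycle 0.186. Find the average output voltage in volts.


V_avg = V_supply * D = 10.2*0.186 = 1.8972

1.8972 V


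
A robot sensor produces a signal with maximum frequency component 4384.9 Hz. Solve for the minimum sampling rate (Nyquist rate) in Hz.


f_s,min = 2*f_max = 2*4384.9 = 8769.8000

8769.8000 Hz


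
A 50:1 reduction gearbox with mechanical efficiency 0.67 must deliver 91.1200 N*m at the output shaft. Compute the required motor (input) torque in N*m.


tau_in = tau_out / (N * eta) = 91.1200 / (50 * 0.67) = 2.7200

2.7200 N*m


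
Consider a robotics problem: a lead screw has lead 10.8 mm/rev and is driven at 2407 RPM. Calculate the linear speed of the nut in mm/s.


v = lead * (RPM/60) = 10.8*2407/60 = 433.2600

433.2600 mm/s


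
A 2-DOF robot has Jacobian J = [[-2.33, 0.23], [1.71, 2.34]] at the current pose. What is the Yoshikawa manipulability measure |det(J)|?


det(J) = -2.33*2.34 - (0.23)*(1.71) = -5.8455
|det(J)| = 5.8455

5.8455


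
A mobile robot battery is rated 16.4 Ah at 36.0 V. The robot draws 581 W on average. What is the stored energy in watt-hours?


E = capacity * V = 16.4*36.0 = 590.4000

590.4000 Wh


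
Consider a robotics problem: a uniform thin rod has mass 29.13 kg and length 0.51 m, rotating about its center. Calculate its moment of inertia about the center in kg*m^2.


I = (1/12)*m*L^2 = (1/12)*29.13*0.51^2 = 0.6314

0.6314 kg*m^2


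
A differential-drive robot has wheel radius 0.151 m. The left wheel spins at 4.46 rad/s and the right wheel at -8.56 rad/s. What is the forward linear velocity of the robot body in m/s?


v = r*(wR + wL)/2 = 0.151*(-8.56 + 4.46)/2 = -0.3096

-0.3096 m/s


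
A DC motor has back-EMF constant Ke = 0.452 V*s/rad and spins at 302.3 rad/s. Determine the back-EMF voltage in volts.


V_emf = Ke * omega = 0.452*302.3 = 136.6396

136.6396 V


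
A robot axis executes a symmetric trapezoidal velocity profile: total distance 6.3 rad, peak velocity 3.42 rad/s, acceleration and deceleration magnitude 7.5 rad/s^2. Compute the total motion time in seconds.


t_acc = v/a = 3.42/7.5 = 0.456000 s
d_acc = v^2/(2a) = 0.779760 rad (each ramp)
d_cruise = 6.3 - 2*0.779760 = 4.740480 rad
t_cruise = 4.740480/3.42 = 1.386105 s
t_total = 2*0.456000 + 1.386105 = 2.2981

2.2981 s


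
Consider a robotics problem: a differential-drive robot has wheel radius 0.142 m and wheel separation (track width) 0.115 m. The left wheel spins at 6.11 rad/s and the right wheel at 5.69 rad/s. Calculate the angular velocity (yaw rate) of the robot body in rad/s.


omega = r*(wR - wL)/L = 0.142*(5.69 - (6.11))/0.115 = -0.5186

-0.5186 rad/s


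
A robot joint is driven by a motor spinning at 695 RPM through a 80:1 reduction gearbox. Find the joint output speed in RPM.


omega_joint = omega_motor / N = 695 / 80 = 8.6875

8.6875 RPM


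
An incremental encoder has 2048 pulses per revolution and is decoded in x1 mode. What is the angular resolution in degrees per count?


resolution = 360 / (PPR * 1) = 360 / 2048 = 0.1758

0.1758 degrees


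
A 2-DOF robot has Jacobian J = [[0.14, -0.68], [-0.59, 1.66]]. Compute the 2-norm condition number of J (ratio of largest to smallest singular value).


JJ^T eigenvalues: trace(JJ^T) = 3.5857, det(JJ^T) = det(J)^2 = 0.02849344
s_max^2 = (3.5857 + sqrt(12.74327073))/2 = 3.57773590
s_min^2 = (3.5857 - sqrt(12.74327073))/2 = 0.00796410
kappa = s_max/s_min = sqrt(3.57773590/0.00796410) = 21.1951

21.1951


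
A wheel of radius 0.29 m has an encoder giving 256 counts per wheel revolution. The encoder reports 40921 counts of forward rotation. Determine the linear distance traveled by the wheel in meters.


revs = 40921/256 = 159.847656
d = revs * 2*pi*r = 159.847656 * 2*pi*0.29 = 291.2622

291.2622 m


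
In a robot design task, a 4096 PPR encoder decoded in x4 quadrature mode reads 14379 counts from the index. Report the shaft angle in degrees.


angle = counts * 360 / (PPR*4) = 14379 * 360 / 16384 = 315.9448

315.9448 degrees


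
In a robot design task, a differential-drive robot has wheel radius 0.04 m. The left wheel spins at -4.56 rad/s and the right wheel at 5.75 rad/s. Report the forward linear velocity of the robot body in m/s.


v = r*(wR + wL)/2 = 0.04*(5.75 + -4.56)/2 = 0.0238

0.0238 m/s


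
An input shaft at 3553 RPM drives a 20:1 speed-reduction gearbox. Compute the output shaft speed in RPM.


omega_out = omega_in / N = 3553 / 20 = 177.6500

177.6500 RPM


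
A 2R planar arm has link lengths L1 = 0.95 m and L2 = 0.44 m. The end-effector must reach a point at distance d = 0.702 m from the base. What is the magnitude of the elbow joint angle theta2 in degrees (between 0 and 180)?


cos(th2) = (d^2 - L1^2 - L2^2)/(2*L1*L2) = (0.702^2 - 0.95^2 - 0.44^2)/(2*0.95*0.44) = -0.72164593
th2 = acos(-0.72164593) = 136.1905 deg

136.1905 degrees


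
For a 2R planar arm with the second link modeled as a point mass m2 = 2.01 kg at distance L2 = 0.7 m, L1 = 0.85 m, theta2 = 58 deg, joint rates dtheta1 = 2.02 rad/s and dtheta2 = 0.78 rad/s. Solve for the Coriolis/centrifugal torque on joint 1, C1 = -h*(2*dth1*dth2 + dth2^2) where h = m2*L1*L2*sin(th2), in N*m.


h = m2*L1*L2*sin(th2) = 2.01*0.85*0.7*sin(58 deg) = 1.014223
C1 = -h*(2*2.02*0.78 + 0.78^2) = -1.014223*3.7596 = -3.8131

-3.8131 N*m


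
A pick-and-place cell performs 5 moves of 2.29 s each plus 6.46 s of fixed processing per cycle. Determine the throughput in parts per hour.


T_cycle = 5*2.29 + 6.46 = 17.9100 s
rate = 3600/T = 201.0050

201.0050 parts/hour


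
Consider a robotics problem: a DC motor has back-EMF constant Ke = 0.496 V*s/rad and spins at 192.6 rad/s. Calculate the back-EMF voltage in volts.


V_emf = Ke * omega = 0.496*192.6 = 95.5296

95.5296 V


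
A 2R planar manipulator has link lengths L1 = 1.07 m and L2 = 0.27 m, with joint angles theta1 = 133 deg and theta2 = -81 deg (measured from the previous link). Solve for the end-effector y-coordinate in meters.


y = L1*sin(th1) + L2*sin(th1+th2) = 1.07*sin(133 deg) + 0.27*sin(52 deg) = 0.9953

0.9953 m


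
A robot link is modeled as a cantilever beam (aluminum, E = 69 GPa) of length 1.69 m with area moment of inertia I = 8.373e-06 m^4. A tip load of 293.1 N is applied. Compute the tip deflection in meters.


delta = F*L^3/(3*E*I) = 293.1*1.69^3/(3*6.900e+10*8.373e-06)
      = 1414.7377179/1733211 = 8.1625e-04

8.1625e-04 m


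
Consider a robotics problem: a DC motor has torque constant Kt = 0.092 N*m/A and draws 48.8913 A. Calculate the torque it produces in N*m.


tau = Kt * I = 0.092*48.8913 = 4.4980

4.4980 N*m


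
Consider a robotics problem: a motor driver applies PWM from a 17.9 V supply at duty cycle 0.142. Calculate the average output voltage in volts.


V_avg = V_supply * D = 17.9*0.142 = 2.5418

2.5418 V


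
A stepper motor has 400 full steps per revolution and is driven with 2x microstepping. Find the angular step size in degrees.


step = 360/(400*2) = 360/800 = 0.4500

0.4500 degrees


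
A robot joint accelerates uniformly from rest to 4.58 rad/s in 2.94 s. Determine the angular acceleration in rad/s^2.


alpha = delta_omega / t = 4.58 / 2.94 = 1.5578

1.5578 rad/s^2


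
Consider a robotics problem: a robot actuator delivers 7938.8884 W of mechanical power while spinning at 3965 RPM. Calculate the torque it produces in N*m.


omega = 3965 * 2*pi/60 = 415.213829 rad/s
tau = P / omega = 7938.8884 / 415.213829 = 19.1200

19.1200 N*m


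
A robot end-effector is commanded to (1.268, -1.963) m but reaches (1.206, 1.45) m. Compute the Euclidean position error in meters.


dx = 1.206 - (1.268) = -0.0620, dy = 1.45 - (-1.963) = 3.4130
err = sqrt(0.003844 + 11.648569) = 3.4136

3.4136 m


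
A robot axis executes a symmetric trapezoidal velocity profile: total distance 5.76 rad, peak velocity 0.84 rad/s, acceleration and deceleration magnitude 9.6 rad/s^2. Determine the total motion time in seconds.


t_acc = v/a = 0.84/9.6 = 0.087500 s
d_acc = v^2/(2a) = 0.036750 rad (each ramp)
d_cruise = 5.76 - 2*0.036750 = 5.686500 rad
t_cruise = 5.686500/0.84 = 6.769643 s
t_total = 2*0.087500 + 6.769643 = 6.9446

6.9446 s


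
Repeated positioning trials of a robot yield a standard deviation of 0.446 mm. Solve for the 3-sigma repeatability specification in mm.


repeatability = 3*sigma = 3*0.446 = 1.3380

1.3380 mm


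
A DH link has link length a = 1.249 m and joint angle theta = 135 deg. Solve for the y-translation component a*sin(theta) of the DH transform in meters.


a*sin(theta) = 1.249*sin(135 deg) = 0.8832

0.8832 m


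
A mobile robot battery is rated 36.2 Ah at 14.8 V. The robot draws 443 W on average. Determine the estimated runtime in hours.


E = 36.2*14.8 = 535.7600 Wh
t = E/P = 535.7600/443 = 1.2094

1.2094 hours


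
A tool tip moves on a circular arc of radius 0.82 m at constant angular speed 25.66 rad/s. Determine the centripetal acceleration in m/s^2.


a_c = omega^2 * r = 25.66^2 * 0.82 = 539.9172

539.9172 m/s^2


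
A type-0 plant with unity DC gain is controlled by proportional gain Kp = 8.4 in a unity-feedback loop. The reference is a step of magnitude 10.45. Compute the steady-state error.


e_ss = R/(1 + Kp) = 10.45/(1 + 8.4) = 10.45/9.4000 = 1.1117

1.1117


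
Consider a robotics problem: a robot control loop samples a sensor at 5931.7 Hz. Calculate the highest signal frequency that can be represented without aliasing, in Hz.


f_max = f_s/2 = 5931.7/2 = 2965.8500

2965.8500 Hz


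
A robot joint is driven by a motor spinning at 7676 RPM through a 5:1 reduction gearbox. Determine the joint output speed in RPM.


omega_joint = omega_motor / N = 7676 / 5 = 1535.2000

1535.2000 RPM


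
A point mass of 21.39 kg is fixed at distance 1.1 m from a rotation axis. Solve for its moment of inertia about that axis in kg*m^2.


I = m*r^2 = 21.39*1.1^2 = 25.8819

25.8819 kg*m^2


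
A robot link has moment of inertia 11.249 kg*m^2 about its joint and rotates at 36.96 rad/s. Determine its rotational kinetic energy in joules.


KE = (1/2)*I*omega^2 = 0.5*11.249*36.96^2 = 7683.3010

7683.3010 J


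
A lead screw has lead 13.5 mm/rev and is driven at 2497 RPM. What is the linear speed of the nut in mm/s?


v = lead * (RPM/60) = 13.5*2497/60 = 561.8250

561.8250 mm/s


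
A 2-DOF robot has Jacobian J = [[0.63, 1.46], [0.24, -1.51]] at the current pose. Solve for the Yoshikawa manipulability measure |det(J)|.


det(J) = 0.63*-1.51 - (1.46)*(0.24) = -1.3017
|det(J)| = 1.3017

1.3017


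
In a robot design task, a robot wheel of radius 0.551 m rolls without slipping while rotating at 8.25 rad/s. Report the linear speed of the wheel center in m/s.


v = omega * r = 8.25 * 0.551 = 4.5457

4.5457 m/s


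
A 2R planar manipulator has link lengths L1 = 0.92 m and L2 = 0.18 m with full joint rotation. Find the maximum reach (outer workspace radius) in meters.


r_max = L1 + L2 = 0.92 + 0.18 = 1.1000

1.1000 m


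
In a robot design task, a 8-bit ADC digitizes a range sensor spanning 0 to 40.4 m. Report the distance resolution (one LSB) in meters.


res = range / 2^n = 40.4/2^8 = 40.4/256 = 0.1578

0.1578 m


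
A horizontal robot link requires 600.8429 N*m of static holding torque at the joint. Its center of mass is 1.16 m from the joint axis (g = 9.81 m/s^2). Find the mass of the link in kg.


m = tau / (g*L) = 600.8429 / (9.81 * 1.16) = 52.8000

52.8000 kg


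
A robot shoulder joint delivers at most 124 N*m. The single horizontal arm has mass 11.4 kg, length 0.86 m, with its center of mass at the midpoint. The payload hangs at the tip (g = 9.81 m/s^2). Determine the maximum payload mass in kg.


tau_arm = m_arm*g*(L/2) = 11.4*9.81*0.86/2 = 48.0886 N*m
tau_payload = tau_max - tau_arm = 124 - 48.0886 = 75.9114
m_payload = tau_payload / (g*L) = 75.9114 / (9.81*0.86) = 8.9979

8.9979 kg


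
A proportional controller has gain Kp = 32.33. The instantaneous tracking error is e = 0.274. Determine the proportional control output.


u_P = Kp * e = 32.33 * 0.274 = 8.8584

8.8584


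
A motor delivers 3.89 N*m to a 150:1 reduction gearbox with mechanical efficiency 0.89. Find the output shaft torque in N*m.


tau_out = tau_in * N * eta = 3.89 * 150 * 0.89 = 519.3150

519.3150 N*m


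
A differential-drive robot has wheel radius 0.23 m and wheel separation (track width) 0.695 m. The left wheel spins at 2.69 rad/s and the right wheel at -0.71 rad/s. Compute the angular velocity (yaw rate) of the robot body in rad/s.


omega = r*(wR - wL)/L = 0.23*(-0.71 - (2.69))/0.695 = -1.1252

-1.1252 rad/s


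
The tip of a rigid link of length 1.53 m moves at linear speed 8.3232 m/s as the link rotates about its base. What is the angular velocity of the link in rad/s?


omega = v / L = 8.3232 / 1.53 = 5.4400

5.4400 rad/s


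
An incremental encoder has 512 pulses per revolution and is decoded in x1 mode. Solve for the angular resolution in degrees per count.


resolution = 360 / (PPR * 1) = 360 / 512 = 0.7031

0.7031 degrees


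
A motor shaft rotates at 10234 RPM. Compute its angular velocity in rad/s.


omega = 10234 * 2*pi/60 = 1071.7020

1071.7020 rad/s


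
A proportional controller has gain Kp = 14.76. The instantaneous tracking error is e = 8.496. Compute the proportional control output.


u_P = Kp * e = 14.76 * 8.496 = 125.4010

125.4010


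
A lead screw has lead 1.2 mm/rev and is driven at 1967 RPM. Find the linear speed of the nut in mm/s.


v = lead * (RPM/60) = 1.2*1967/60 = 39.3400

39.3400 mm/s


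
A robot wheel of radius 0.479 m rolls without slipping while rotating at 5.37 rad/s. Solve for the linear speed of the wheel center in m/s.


v = omega * r = 5.37 * 0.479 = 2.5722

2.5722 m/s


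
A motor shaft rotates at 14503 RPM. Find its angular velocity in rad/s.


omega = 14503 * 2*pi/60 = 1518.7506

1518.7506 rad/s


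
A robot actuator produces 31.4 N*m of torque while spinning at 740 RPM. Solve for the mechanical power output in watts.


omega = 740 * 2*pi/60 = 77.492619 rad/s
P = tau * omega = 31.4 * 77.492619 = 2433.2682

2433.2682 W


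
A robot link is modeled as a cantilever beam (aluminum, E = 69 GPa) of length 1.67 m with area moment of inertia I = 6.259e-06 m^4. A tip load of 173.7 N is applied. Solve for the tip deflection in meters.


delta = F*L^3/(3*E*I) = 173.7*1.67^3/(3*6.900e+10*6.259e-06)
      = 809.0013231/1295613 = 6.2442e-04

6.2442e-04 m


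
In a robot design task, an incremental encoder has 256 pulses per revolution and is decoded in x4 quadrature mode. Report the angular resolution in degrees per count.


resolution = 360 / (PPR * 4) = 360 / 1024 = 0.3516

0.3516 degrees


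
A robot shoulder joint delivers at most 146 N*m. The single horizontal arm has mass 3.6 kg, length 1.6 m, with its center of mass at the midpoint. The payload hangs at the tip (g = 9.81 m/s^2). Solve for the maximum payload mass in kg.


tau_arm = m_arm*g*(L/2) = 3.6*9.81*1.6/2 = 28.2528 N*m
tau_payload = tau_max - tau_arm = 146 - 28.2528 = 117.7472
m_payload = tau_payload / (g*L) = 117.7472 / (9.81*1.6) = 7.5017

7.5017 kg


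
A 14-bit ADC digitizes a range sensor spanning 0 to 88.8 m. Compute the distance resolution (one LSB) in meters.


res = range / 2^n = 88.8/2^14 = 88.8/16384 = 0.0054

0.0054 m


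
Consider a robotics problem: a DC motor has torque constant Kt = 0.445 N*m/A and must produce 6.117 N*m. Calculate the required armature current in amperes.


I = tau / Kt = 6.117/0.445 = 13.7461

13.7461 A


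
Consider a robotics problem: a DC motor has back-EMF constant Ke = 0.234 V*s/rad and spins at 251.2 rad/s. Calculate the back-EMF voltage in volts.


V_emf = Ke * omega = 0.234*251.2 = 58.7808

58.7808 V


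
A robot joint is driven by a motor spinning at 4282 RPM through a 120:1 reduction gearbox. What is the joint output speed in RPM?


omega_joint = omega_motor / N = 4282 / 120 = 35.6833

35.6833 RPM


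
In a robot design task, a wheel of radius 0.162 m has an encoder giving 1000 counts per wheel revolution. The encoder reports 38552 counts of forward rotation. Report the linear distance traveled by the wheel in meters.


revs = 38552/1000 = 38.552000
d = revs * 2*pi*r = 38.552000 * 2*pi*0.162 = 39.2412

39.2412 m


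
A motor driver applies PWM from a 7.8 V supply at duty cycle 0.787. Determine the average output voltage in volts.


V_avg = V_supply * D = 7.8*0.787 = 6.1386

6.1386 V


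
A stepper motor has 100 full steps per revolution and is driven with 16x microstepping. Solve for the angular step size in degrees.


step = 360/(100*16) = 360/1600 = 0.2250

0.2250 degrees


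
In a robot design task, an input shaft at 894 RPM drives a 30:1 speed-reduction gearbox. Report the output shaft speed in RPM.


omega_out = omega_in / N = 894 / 30 = 29.8000

29.8000 RPM


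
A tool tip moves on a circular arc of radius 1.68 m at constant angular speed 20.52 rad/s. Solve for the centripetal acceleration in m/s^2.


a_c = omega^2 * r = 20.52^2 * 1.68 = 707.3983

707.3983 m/s^2


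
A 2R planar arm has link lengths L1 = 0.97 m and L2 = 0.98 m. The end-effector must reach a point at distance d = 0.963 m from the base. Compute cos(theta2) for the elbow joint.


cos(th2) = (d^2 - L1^2 - L2^2)/(2*L1*L2) = (0.963^2 - 0.97^2 - 0.98^2)/(2*0.97*0.98) = -0.5123

-0.5123


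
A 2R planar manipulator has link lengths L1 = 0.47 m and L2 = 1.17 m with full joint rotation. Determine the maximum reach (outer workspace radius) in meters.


r_max = L1 + L2 = 0.47 + 1.17 = 1.6400

1.6400 m


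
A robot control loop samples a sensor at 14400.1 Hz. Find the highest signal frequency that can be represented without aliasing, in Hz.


f_max = f_s/2 = 14400.1/2 = 7200.0500

7200.0500 Hz


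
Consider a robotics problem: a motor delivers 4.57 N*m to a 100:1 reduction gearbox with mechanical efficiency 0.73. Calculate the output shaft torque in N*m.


tau_out = tau_in * N * eta = 4.57 * 100 * 0.73 = 333.6100

333.6100 N*m


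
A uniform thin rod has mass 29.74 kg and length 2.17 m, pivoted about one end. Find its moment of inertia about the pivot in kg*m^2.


I = (1/3)*m*L^2 = (1/3)*29.74*2.17^2 = 46.6809

46.6809 kg*m^2


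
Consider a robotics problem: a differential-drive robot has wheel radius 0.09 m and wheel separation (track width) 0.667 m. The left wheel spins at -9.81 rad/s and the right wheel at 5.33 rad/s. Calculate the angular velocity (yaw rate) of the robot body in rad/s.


omega = r*(wR - wL)/L = 0.09*(5.33 - (-9.81))/0.667 = 2.0429

2.0429 rad/s


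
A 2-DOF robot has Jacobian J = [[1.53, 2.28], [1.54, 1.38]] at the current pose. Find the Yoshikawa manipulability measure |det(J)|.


det(J) = 1.53*1.38 - (2.28)*(1.54) = -1.3998
|det(J)| = 1.3998

1.3998


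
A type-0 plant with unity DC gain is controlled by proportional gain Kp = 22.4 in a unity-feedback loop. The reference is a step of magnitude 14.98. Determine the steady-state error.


e_ss = R/(1 + Kp) = 14.98/(1 + 22.4) = 14.98/23.4000 = 0.6402

0.6402


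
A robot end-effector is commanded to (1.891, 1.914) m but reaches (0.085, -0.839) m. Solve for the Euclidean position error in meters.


dx = 0.085 - (1.891) = -1.8060, dy = -0.839 - (1.914) = -2.7530
err = sqrt(3.261636 + 7.579009) = 3.2925

3.2925 m


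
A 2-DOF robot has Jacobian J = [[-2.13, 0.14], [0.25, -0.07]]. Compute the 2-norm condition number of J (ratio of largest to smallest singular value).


JJ^T eigenvalues: trace(JJ^T) = 4.6239, det(JJ^T) = det(J)^2 = 0.01301881
s_max^2 = (4.6239 + sqrt(21.32837597))/2 = 4.62108274
s_min^2 = (4.6239 - sqrt(21.32837597))/2 = 0.00281726
kappa = s_max/s_min = sqrt(4.62108274/0.00281726) = 40.5003

40.5003


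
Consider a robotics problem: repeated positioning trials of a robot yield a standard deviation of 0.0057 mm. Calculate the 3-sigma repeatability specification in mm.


repeatability = 3*sigma = 3*0.0057 = 0.0171

0.0171 mm


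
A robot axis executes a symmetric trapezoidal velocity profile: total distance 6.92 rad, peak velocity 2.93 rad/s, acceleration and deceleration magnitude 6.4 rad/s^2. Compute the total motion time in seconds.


t_acc = v/a = 2.93/6.4 = 0.457813 s
d_acc = v^2/(2a) = 0.670695 rad (each ramp)
d_cruise = 6.92 - 2*0.670695 = 5.578610 rad
t_cruise = 5.578610/2.93 = 1.903962 s
t_total = 2*0.457813 + 1.903962 = 2.8196

2.8196 s


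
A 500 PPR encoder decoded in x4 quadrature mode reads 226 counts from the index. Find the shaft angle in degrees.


angle = counts * 360 / (PPR*4) = 226 * 360 / 2000 = 40.6800

40.6800 degrees


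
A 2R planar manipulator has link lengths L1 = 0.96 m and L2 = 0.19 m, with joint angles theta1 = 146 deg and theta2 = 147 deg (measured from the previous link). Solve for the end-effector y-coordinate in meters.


y = L1*sin(th1) + L2*sin(th1+th2) = 0.96*sin(146 deg) + 0.19*sin(293 deg) = 0.3619

0.3619 m


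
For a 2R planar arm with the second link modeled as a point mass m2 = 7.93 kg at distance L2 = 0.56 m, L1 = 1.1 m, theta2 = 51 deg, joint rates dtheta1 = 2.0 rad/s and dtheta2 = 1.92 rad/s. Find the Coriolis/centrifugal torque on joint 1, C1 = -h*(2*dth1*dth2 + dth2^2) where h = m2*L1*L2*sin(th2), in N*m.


h = m2*L1*L2*sin(th2) = 7.93*1.1*0.56*sin(51 deg) = 3.796265
C1 = -h*(2*2.0*1.92 + 1.92^2) = -3.796265*11.3664 = -43.1499

-43.1499 N*m


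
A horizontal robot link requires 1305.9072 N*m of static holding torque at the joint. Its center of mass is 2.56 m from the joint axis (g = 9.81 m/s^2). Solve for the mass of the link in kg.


m = tau / (g*L) = 1305.9072 / (9.81 * 2.56) = 52.0000

52.0000 kg


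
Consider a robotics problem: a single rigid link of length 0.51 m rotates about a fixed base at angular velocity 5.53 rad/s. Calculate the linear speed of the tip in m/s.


v = L*omega = 0.51 * 5.53 = 2.8203

2.8203 m/s


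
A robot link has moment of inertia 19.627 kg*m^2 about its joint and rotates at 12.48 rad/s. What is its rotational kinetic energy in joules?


KE = (1/2)*I*omega^2 = 0.5*19.627*12.48^2 = 1528.4566

1528.4566 J


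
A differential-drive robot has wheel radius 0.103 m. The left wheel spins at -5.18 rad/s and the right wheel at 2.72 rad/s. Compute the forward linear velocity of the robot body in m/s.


v = r*(wR + wL)/2 = 0.103*(2.72 + -5.18)/2 = -0.1267

-0.1267 m/s


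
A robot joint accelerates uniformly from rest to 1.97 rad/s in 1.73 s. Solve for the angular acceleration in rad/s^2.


alpha = delta_omega / t = 1.97 / 1.73 = 1.1387

1.1387 rad/s^2


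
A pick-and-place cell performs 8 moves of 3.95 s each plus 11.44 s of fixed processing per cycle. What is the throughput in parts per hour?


T_cycle = 8*3.95 + 11.44 = 43.0400 s
rate = 3600/T = 83.6431

83.6431 parts/hour


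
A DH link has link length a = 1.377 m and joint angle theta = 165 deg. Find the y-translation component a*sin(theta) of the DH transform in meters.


a*sin(theta) = 1.377*sin(165 deg) = 0.3564

0.3564 m


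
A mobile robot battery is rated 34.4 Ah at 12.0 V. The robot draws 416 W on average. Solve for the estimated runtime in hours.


E = 34.4*12.0 = 412.8000 Wh
t = E/P = 412.8000/416 = 0.9923

0.9923 hours


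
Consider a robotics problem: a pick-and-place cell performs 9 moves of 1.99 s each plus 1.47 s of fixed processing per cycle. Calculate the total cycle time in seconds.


T = 9*1.99 + 1.47 = 19.3800

19.3800 s


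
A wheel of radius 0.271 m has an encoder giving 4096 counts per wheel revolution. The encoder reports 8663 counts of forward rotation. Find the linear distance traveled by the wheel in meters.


revs = 8663/4096 = 2.114990
d = revs * 2*pi*r = 2.114990 * 2*pi*0.271 = 3.6013

3.6013 m


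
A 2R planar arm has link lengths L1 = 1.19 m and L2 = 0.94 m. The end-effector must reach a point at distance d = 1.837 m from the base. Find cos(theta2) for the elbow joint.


cos(th2) = (d^2 - L1^2 - L2^2)/(2*L1*L2) = (1.837^2 - 1.19^2 - 0.94^2)/(2*1.19*0.94) = 0.4805

0.4805


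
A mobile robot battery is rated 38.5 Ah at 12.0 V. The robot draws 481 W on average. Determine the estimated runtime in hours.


E = 38.5*12.0 = 462.0000 Wh
t = E/P = 462.0000/481 = 0.9605

0.9605 hours


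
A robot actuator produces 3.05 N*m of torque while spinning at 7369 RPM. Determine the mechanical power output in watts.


omega = 7369 * 2*pi/60 = 771.679875 rad/s
P = tau * omega = 3.05 * 771.679875 = 2353.6236

2353.6236 W


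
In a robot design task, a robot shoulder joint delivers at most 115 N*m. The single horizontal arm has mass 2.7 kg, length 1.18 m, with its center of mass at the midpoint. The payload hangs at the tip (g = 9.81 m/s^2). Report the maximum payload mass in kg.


tau_arm = m_arm*g*(L/2) = 2.7*9.81*1.18/2 = 15.6273 N*m
tau_payload = tau_max - tau_arm = 115 - 15.6273 = 99.3727
m_payload = tau_payload / (g*L) = 99.3727 / (9.81*1.18) = 8.5845

8.5845 kg


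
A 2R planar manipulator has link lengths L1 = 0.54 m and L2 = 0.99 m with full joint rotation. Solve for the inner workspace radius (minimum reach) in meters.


r_min = |L1 - L2| = |0.54 - 0.99| = 0.4500

0.4500 m


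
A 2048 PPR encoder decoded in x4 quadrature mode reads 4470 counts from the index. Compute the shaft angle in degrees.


angle = counts * 360 / (PPR*4) = 4470 * 360 / 8192 = 196.4355

196.4355 degrees


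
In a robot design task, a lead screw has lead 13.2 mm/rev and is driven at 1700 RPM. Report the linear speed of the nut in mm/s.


v = lead * (RPM/60) = 13.2*1700/60 = 374.0000

374.0000 mm/s


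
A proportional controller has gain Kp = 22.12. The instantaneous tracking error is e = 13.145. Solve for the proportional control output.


u_P = Kp * e = 22.12 * 13.145 = 290.7674

290.7674


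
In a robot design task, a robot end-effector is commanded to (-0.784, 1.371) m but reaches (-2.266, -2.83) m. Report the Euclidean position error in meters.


dx = -2.266 - (-0.784) = -1.4820, dy = -2.83 - (1.371) = -4.2010
err = sqrt(2.196324 + 17.648401) = 4.4547

4.4547 m


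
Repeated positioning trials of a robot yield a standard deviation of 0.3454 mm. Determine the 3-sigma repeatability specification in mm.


repeatability = 3*sigma = 3*0.3454 = 1.0362

1.0362 mm


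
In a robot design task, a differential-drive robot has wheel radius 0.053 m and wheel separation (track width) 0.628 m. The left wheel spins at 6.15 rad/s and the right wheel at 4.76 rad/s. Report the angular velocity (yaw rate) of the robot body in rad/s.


omega = r*(wR - wL)/L = 0.053*(4.76 - (6.15))/0.628 = -0.1173

-0.1173 rad/s


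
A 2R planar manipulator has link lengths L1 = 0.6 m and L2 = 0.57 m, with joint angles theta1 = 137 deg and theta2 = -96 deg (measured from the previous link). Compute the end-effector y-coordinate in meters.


y = L1*sin(th1) + L2*sin(th1+th2) = 0.6*sin(137 deg) + 0.57*sin(41 deg) = 0.7832

0.7832 m


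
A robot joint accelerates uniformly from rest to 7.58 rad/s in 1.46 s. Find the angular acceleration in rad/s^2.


alpha = delta_omega / t = 7.58 / 1.46 = 5.1918

5.1918 rad/s^2


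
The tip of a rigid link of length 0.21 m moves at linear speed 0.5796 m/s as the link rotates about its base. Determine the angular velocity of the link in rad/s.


omega = v / L = 0.5796 / 0.21 = 2.7600

2.7600 rad/s


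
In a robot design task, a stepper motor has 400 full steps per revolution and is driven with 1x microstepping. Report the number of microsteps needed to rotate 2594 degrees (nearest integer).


step_size = 360/(400*1) = 360/400 = 0.900000 deg
n = 2594/(360/400) = 2594*400/360 = 2882.2222 -> 2882

2882 steps


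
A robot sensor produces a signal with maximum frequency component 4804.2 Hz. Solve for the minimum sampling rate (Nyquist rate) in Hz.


f_s,min = 2*f_max = 2*4804.2 = 9608.4000

9608.4000 Hz


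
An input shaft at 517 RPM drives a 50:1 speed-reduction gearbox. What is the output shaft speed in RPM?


omega_out = omega_in / N = 517 / 50 = 10.3400

10.3400 RPM


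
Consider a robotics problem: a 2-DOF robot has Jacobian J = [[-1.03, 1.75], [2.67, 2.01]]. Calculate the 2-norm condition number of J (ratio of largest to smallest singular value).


JJ^T eigenvalues: trace(JJ^T) = 15.2924, det(JJ^T) = det(J)^2 = 45.46535184
s_max^2 = (15.2924 + sqrt(51.99609040))/2 = 11.25161573
s_min^2 = (15.2924 - sqrt(51.99609040))/2 = 4.04078427
kappa = s_max/s_min = sqrt(11.25161573/4.04078427) = 1.6687

1.6687


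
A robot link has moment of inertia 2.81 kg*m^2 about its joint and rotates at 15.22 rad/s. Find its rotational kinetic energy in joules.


KE = (1/2)*I*omega^2 = 0.5*2.81*15.22^2 = 325.4660

325.4660 J


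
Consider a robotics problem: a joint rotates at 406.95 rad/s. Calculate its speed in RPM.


RPM = 406.95 * 60/(2*pi) = 3886.0862

3886.0862 RPM


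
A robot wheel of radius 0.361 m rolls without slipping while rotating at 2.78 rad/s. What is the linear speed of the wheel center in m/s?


v = omega * r = 2.78 * 0.361 = 1.0036

1.0036 m/s


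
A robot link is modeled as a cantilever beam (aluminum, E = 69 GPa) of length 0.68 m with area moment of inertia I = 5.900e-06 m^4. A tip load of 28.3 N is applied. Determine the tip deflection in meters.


delta = F*L^3/(3*E*I) = 28.3*0.68^3/(3*6.900e+10*5.900e-06)
      = 8.8984256/1221300 = 7.2860e-06

7.2860e-06 m


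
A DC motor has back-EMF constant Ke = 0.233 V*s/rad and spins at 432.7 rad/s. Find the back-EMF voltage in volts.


V_emf = Ke * omega = 0.233*432.7 = 100.8191

100.8191 V


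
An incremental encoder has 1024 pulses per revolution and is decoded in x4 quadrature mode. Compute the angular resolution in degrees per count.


resolution = 360 / (PPR * 4) = 360 / 4096 = 0.0879

0.0879 degrees


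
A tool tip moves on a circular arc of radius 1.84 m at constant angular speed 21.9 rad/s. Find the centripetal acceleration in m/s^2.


a_c = omega^2 * r = 21.9^2 * 1.84 = 882.4824

882.4824 m/s^2


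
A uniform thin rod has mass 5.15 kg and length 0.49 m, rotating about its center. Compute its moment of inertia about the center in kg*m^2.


I = (1/12)*m*L^2 = (1/12)*5.15*0.49^2 = 0.1030

0.1030 kg*m^2


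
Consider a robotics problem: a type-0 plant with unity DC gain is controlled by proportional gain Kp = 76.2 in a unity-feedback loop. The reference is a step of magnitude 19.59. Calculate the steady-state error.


e_ss = R/(1 + Kp) = 19.59/(1 + 76.2) = 19.59/77.2000 = 0.2538

0.2538


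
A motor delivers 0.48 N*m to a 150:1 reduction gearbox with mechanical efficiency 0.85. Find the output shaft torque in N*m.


tau_out = tau_in * N * eta = 0.48 * 150 * 0.85 = 61.2000

61.2000 N*m


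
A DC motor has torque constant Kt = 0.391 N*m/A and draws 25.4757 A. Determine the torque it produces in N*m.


tau = Kt * I = 0.391*25.4757 = 9.9610

9.9610 N*m


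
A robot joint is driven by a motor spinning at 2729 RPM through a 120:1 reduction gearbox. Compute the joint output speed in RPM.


omega_joint = omega_motor / N = 2729 / 120 = 22.7417

22.7417 RPM


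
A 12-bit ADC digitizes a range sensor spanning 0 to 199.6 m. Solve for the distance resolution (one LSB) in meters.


res = range / 2^n = 199.6/2^12 = 199.6/4096 = 0.0487

0.0487 m


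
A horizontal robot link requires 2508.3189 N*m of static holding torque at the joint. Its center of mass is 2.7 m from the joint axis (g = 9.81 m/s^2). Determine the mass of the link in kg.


m = tau / (g*L) = 2508.3189 / (9.81 * 2.7) = 94.7000

94.7000 kg


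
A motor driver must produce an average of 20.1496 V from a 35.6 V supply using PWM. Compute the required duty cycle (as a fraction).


D = V_avg/V_supply = 20.1496/35.6 = 0.5660

0.5660


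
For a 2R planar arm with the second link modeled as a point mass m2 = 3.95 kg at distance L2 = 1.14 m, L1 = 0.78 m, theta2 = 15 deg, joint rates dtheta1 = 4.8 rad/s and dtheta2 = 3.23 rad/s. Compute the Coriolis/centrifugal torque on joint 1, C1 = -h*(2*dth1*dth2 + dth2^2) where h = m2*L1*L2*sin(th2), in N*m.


h = m2*L1*L2*sin(th2) = 3.95*0.78*1.14*sin(15 deg) = 0.909060
C1 = -h*(2*4.8*3.23 + 3.23^2) = -0.909060*41.4409 = -37.6723

-37.6723 N*m


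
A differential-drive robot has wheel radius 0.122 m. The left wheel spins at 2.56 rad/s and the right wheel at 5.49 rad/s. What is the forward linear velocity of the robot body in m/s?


v = r*(wR + wL)/2 = 0.122*(5.49 + 2.56)/2 = 0.4911

0.4911 m/s
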